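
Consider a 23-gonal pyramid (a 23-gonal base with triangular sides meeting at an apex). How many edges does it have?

A pyramid on an n-gon base has one n-gon and n triangles: V = 23 + 1 = 24, E = 2·23 = 46, F = 23 + 1 = 24.
Check: V − E + F = 24 − 46 + 24 = 2.

46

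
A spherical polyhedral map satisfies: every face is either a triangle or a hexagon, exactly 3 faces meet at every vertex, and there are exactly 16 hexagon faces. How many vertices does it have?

36

Let x be the number of triangles; then F = 16 + x.
Edge–face incidences: 2E = 6·16 + 3·x = 96 + 3x.
Every vertex has degree 3, so 3V = 2E.
Euler: V − E + F = 2 ⇒ (2E)/3 − E + (16 + x) = 2.
Multiply by 6: 2·(2E) − 3·(2E) + 6·(16 + x) = 12, i.e. 96 + 6x − (96 + 3x) = 12.
Collecting terms: 3x = 12, so x = 4.
Then 2E = 96 + 3·4 = 108, so E = 54, V = 2E/3 = 36, F = 16 + 4 = 20.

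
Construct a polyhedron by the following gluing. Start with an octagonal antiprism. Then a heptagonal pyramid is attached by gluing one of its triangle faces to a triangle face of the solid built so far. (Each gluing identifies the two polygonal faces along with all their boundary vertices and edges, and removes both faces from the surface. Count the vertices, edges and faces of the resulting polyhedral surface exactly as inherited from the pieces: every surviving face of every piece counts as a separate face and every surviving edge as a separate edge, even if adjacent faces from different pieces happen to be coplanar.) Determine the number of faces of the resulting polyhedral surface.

An octagonal antiprism: V=16, E=32, F=18.
Attach a heptagonal pyramid (V=8, E=14, F=8) along a 3-gon: merge 3 vertices and 3 edges, delete both glued faces → V=21, E=43, F=24.
Check: V − E + F = 21 − 43 + 24 = 2.

24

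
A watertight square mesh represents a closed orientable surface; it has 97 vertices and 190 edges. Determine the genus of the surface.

Every face is a square and each edge borders two faces, so 4F = 2·190, giving F = 95.
χ = V − E + F = 97 − 190 + 95 = 2.
For a closed orientable surface χ = 2 − 2g, so g = (2 − (2))/2 = 0.

0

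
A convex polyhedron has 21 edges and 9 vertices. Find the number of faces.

14

Here V − E + F = 2.
F = 2 − V + E = 2 − 9 + 21 = 14.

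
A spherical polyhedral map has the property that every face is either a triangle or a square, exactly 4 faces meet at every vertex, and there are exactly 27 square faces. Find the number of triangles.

Let x be the number of triangles; then F = 27 + x.
Edge–face incidences: 2E = 4·27 + 3·x = 108 + 3x.
Every vertex has degree 4, so 4V = 2E.
Euler: V − E + F = 2 ⇒ (2E)/4 − E + (27 + x) = 2.
Multiply by 8: 2·(2E) − 4·(2E) + 8·(27 + x) = 16, i.e. 216 + 8x − 2·(108 + 3x) = 16.
Collecting terms: 2x = 16, so x = 8.
Then 2E = 108 + 3·8 = 132, so E = 66, V = 2E/4 = 33, F = 27 + 8 = 35.

8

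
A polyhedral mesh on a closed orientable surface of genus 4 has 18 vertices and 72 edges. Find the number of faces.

48

For a closed orientable surface of genus 4, χ = 2 − 2·4 = -6.
F = -6 − V + E = -6 − 18 + 72 = 48.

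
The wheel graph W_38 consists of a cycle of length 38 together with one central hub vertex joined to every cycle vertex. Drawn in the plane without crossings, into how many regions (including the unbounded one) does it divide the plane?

39

W_38 has V = 38 + 1 = 39 vertices and E = 2·38 = 76 edges.
By Euler's formula F = 2 − V + E = 2 − 39 + 76 = 39.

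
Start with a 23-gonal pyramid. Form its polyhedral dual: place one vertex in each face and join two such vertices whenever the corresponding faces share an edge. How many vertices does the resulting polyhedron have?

The base solid has V = 24, E = 46, F = 24.
The dual swaps V and F and preserves E: V′ = F = 24, E′ = E = 46, F′ = V = 24.

24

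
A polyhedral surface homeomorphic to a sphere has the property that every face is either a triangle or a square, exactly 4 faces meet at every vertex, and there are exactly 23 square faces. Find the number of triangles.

Let x be the number of triangles; then F = 23 + x.
Edge–face incidences: 2E = 4·23 + 3·x = 92 + 3x.
Every vertex has degree 4, so 4V = 2E.
Euler: V − E + F = 2 ⇒ (2E)/4 − E + (23 + x) = 2.
Multiply by 8: 2·(2E) − 4·(2E) + 8·(23 + x) = 16, i.e. 184 + 8x − 2·(92 + 3x) = 16.
Collecting terms: 2x = 16, so x = 8.
Then 2E = 92 + 3·8 = 116, so E = 58, V = 2E/4 = 29, F = 23 + 8 = 31.

8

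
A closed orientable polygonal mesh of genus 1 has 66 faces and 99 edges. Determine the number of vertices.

33

For a closed orientable surface of genus 1, χ = 2 − 2·1 = 0.
V = 0 + E − F = 0 + 99 − 66 = 33.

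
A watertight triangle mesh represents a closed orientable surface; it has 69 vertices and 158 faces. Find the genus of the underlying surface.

Every face is a triangle, so 2E = 3·158 = 474, giving E = 237.
χ = V − E + F = 69 − 237 + 158 = -10.
For a closed orientable surface χ = 2 − 2g, so g = (2 − (-10))/2 = 6.

6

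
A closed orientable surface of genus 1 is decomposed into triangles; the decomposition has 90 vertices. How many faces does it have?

χ = 2 − 2·1 = 0, and every face is a triangle so 3F = 2E.
V − E + F = 0 with E = 3F/2 gives 90 − (3/2 − 1)·F = 0, so F = 180 and E = 270.

180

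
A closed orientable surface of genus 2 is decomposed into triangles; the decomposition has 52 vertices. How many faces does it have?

χ = 2 − 2·2 = -2, and every face is a triangle so 3F = 2E.
V − E + F = -2 with E = 3F/2 gives 52 − (3/2 − 1)·F = -2, so F = 108 and E = 162.

108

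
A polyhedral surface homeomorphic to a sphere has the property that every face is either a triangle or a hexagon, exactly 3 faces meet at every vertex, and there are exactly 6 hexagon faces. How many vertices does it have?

16

Let x be the number of triangles; then F = 6 + x.
Edge–face incidences: 2E = 6·6 + 3·x = 36 + 3x.
Every vertex has degree 3, so 3V = 2E.
Euler: V − E + F = 2 ⇒ (2E)/3 − E + (6 + x) = 2.
Multiply by 6: 2·(2E) − 3·(2E) + 6·(6 + x) = 12, i.e. 36 + 6x − (36 + 3x) = 12.
Collecting terms: 3x = 12, so x = 4.
Then 2E = 36 + 3·4 = 48, so E = 24, V = 2E/3 = 16, F = 6 + 4 = 10.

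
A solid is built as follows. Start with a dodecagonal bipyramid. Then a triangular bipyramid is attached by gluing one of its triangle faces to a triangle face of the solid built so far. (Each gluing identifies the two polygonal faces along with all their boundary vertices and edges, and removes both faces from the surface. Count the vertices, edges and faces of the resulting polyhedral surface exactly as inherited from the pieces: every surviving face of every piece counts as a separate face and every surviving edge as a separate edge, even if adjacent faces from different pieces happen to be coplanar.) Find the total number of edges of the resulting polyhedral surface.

42

A dodecagonal bipyramid: V=14, E=36, F=24.
Attach a triangular bipyramid (V=5, E=9, F=6) along a 3-gon: merge 3 vertices and 3 edges, delete both glued faces → V=16, E=42, F=28.
Check: V − E + F = 16 − 42 + 28 = 2.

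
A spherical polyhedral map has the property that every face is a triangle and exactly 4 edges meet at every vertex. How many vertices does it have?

6

Each face has 3 edges and each edge borders two faces, so 2E = 3F.
Each vertex has degree 4, so 4V = 2E and hence V = 3F/4.
Euler: V − E + F = 2 ⇒ (3F/4) − (3F/2) + F = 2.
Multiply by 8: (6 − 12 + 8)F = 16, i.e. 2F = 16.
So F = 8, E = 3·8/2 = 12, V = 3·8/4 = 6.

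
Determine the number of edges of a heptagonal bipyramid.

A bipyramid over an n-gon has 2n triangular faces and n + 2 vertices: V = 7 + 2 = 9, E = 3·7 = 21, F = 2·7 = 14.
Check: V − E + F = 9 − 21 + 14 = 2.

21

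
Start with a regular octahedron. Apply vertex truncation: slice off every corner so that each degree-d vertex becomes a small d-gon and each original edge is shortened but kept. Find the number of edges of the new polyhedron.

36

The base solid has V = 6, E = 12, F = 8.
Truncation replaces each original edge-end by a new vertex, so V′ = 2E = 24.
Each original edge survives, and each old vertex of degree d contributes d new edges; summing degrees gives Σd = 2E, so E′ = E + 2E = 3E = 36.
Each original face survives and each original vertex becomes one new face: F′ = F + V = 14.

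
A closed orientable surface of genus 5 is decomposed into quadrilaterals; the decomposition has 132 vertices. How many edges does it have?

χ = 2 − 2·5 = -8, and every face is a square so 4F = 2E.
V − E + F = -8 with E = 4F/2 gives 132 − (4/2 − 1)·F = -8, so F = 140 and E = 280.

280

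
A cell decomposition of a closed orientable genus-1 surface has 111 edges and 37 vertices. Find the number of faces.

For a closed orientable surface of genus 1, χ = 2 − 2·1 = 0.
F = 0 − V + E = 0 − 37 + 111 = 74.

74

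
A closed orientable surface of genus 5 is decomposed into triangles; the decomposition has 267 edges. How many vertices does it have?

81

χ = 2 − 2·5 = -8, and every face is a triangle so 3F = 2E.
F = 2E/3 = 178. Then V = -8 + E − F = -8 + 267 − 178 = 81.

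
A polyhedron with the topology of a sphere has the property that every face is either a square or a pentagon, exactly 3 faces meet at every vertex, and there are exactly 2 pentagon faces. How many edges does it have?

15

Let x be the number of squares; then F = 2 + x.
Edge–face incidences: 2E = 5·2 + 4·x = 10 + 4x.
Every vertex has degree 3, so 3V = 2E.
Euler: V − E + F = 2 ⇒ (2E)/3 − E + (2 + x) = 2.
Multiply by 6: 2·(2E) − 3·(2E) + 6·(2 + x) = 12, i.e. 12 + 6x − (10 + 4x) = 12.
Collecting terms: 2x + 2 = 12, so 2x = 10, so x = 5.
Then 2E = 10 + 4·5 = 30, so E = 15, V = 2E/3 = 10, F = 2 + 5 = 7.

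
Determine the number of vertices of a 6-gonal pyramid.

7

A pyramid on an n-gon base has one n-gon and n triangles: V = 6 + 1 = 7, E = 2·6 = 12, F = 6 + 1 = 7.
Check: V − E + F = 7 − 12 + 7 = 2.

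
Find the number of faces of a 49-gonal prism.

A prism on an n-gon has two n-gon bases and n rectangular sides: V = 2·49 = 98, E = 3·49 = 147, F = 49 + 2 = 51.

51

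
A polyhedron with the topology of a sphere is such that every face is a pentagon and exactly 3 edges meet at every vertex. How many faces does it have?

12

Each face has 5 edges and each edge borders two faces, so 2E = 5F.
Each vertex has degree 3, so 3V = 2E and hence V = 5F/3.
Euler: V − E + F = 2 ⇒ (5F/3) − (5F/2) + F = 2.
Multiply by 6: (10 − 15 + 6)F = 12, i.e. 1F = 12.
So F = 12, E = 5·12/2 = 30, V = 5·12/3 = 20.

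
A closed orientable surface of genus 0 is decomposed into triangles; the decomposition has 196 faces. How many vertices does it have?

100

χ = 2 − 2·0 = 2, and every face is a triangle so 3F = 2E.
E = 3·196/2 = 294. Then V = 2 + E − F = 2 + 294 − 196 = 100.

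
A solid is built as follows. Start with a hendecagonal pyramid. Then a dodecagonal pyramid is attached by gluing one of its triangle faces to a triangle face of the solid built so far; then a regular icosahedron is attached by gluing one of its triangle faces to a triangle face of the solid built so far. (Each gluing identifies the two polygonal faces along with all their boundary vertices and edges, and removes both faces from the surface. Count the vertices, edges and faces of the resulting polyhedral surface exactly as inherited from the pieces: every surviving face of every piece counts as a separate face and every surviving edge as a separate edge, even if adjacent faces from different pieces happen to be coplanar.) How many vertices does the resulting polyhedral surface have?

A hendecagonal pyramid: V=12, E=22, F=12.
Attach a dodecagonal pyramid (V=13, E=24, F=13) along a 3-gon: merge 3 vertices and 3 edges, delete both glued faces → V=22, E=43, F=23.
Attach a regular icosahedron (V=12, E=30, F=20) along a 3-gon: merge 3 vertices and 3 edges, delete both glued faces → V=31, E=70, F=41.
Check: V − E + F = 31 − 70 + 41 = 2.

31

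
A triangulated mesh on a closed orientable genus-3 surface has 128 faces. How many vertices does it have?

χ = 2 − 2·3 = -4, and every face is a triangle so 3F = 2E.
E = 3·128/2 = 192. Then V = -4 + E − F = -4 + 192 − 128 = 60.

60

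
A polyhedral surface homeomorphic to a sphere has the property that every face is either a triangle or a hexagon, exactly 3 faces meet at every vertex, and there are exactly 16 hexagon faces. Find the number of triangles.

4

Let x be the number of triangles; then F = 16 + x.
Edge–face incidences: 2E = 6·16 + 3·x = 96 + 3x.
Every vertex has degree 3, so 3V = 2E.
Euler: V − E + F = 2 ⇒ (2E)/3 − E + (16 + x) = 2.
Multiply by 6: 2·(2E) − 3·(2E) + 6·(16 + x) = 12, i.e. 96 + 6x − (96 + 3x) = 12.
Collecting terms: 3x = 12, so x = 4.
Then 2E = 96 + 3·4 = 108, so E = 54, V = 2E/3 = 36, F = 16 + 4 = 20.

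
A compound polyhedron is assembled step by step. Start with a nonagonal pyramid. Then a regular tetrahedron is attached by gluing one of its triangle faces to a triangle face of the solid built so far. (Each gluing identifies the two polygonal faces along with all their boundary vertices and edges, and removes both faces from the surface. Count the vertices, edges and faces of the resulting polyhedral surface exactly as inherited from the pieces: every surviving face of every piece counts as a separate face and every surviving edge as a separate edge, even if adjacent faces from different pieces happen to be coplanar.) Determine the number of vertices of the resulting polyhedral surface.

11

A nonagonal pyramid: V=10, E=18, F=10.
Attach a regular tetrahedron (V=4, E=6, F=4) along a 3-gon: merge 3 vertices and 3 edges, delete both glued faces → V=11, E=21, F=12.
Check: V − E + F = 11 − 21 + 12 = 2.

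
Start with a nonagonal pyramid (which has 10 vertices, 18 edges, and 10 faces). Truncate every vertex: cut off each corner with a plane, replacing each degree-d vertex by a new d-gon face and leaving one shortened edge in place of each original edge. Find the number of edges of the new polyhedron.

Truncation replaces each original edge-end by a new vertex, so V′ = 2E = 36.
Each original edge survives, and each old vertex of degree d contributes d new edges; summing degrees gives Σd = 2E, so E′ = E + 2E = 3E = 54.
Each original face survives and each original vertex becomes one new face: F′ = F + V = 20.

54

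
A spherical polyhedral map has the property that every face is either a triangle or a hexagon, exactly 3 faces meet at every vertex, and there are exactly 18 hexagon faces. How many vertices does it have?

Let x be the number of triangles; then F = 18 + x.
Edge–face incidences: 2E = 6·18 + 3·x = 108 + 3x.
Every vertex has degree 3, so 3V = 2E.
Euler: V − E + F = 2 ⇒ (2E)/3 − E + (18 + x) = 2.
Multiply by 6: 2·(2E) − 3·(2E) + 6·(18 + x) = 12, i.e. 108 + 6x − (108 + 3x) = 12.
Collecting terms: 3x = 12, so x = 4.
Then 2E = 108 + 3·4 = 120, so E = 60, V = 2E/3 = 40, F = 18 + 4 = 22.

40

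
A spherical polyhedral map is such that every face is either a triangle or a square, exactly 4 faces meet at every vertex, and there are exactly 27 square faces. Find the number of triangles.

Let x be the number of triangles; then F = 27 + x.
Edge–face incidences: 2E = 4·27 + 3·x = 108 + 3x.
Every vertex has degree 4, so 4V = 2E.
Euler: V − E + F = 2 ⇒ (2E)/4 − E + (27 + x) = 2.
Multiply by 8: 2·(2E) − 4·(2E) + 8·(27 + x) = 16, i.e. 216 + 8x − 2·(108 + 3x) = 16.
Collecting terms: 2x = 16, so x = 8.
Then 2E = 108 + 3·8 = 132, so E = 66, V = 2E/4 = 33, F = 27 + 8 = 35.

8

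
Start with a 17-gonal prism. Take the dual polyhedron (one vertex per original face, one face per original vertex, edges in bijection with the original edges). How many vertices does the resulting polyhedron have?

19

The base solid has V = 34, E = 51, F = 19.
The dual swaps V and F and preserves E: V′ = F = 19, E′ = E = 51, F′ = V = 34.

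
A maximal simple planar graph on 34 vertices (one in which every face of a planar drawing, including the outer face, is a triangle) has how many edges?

96

In a plane triangulation 3F = 2E and V − E + F = 2, so E = 3V − 6 = 3·34 − 6 = 96.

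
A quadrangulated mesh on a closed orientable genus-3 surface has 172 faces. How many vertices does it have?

168

χ = 2 − 2·3 = -4, and every face is a square so 4F = 2E.
E = 4·172/2 = 344. Then V = -4 + E − F = -4 + 344 − 172 = 168.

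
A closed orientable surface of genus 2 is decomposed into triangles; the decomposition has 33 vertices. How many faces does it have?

70

χ = 2 − 2·2 = -2, and every face is a triangle so 3F = 2E.
V − E + F = -2 with E = 3F/2 gives 33 − (3/2 − 1)·F = -2, so F = 70 and E = 105.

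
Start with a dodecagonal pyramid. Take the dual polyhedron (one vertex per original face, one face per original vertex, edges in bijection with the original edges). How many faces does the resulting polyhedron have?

13

The base solid has V = 13, E = 24, F = 13.
The dual swaps V and F and preserves E: V′ = F = 13, E′ = E = 24, F′ = V = 13.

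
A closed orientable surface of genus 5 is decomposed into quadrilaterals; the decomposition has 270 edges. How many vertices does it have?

χ = 2 − 2·5 = -8, and every face is a square so 4F = 2E.
F = 2E/4 = 135. Then V = -8 + E − F = -8 + 270 − 135 = 127.

127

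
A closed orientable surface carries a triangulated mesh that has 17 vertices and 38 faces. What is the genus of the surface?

2

Every face is a triangle, so 2E = 3·38 = 114, giving E = 57.
χ = V − E + F = 17 − 57 + 38 = -2.
For a closed orientable surface χ = 2 − 2g, so g = (2 − (-2))/2 = 2.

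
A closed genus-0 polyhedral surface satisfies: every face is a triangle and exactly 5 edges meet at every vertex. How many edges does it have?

30

Each face has 3 edges and each edge borders two faces, so 2E = 3F.
Each vertex has degree 5, so 5V = 2E and hence V = 3F/5.
Euler: V − E + F = 2 ⇒ (3F/5) − (3F/2) + F = 2.
Multiply by 10: (6 − 15 + 10)F = 20, i.e. 1F = 20.
So F = 20, E = 3·20/2 = 30, V = 3·20/5 = 12.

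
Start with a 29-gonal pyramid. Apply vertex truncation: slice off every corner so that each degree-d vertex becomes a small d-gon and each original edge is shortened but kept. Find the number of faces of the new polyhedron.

60

The base solid has V = 30, E = 58, F = 30.
Truncation replaces each original edge-end by a new vertex, so V′ = 2E = 116.
Each original edge survives, and each old vertex of degree d contributes d new edges; summing degrees gives Σd = 2E, so E′ = E + 2E = 3E = 174.
Each original face survives and each original vertex becomes one new face: F′ = F + V = 60.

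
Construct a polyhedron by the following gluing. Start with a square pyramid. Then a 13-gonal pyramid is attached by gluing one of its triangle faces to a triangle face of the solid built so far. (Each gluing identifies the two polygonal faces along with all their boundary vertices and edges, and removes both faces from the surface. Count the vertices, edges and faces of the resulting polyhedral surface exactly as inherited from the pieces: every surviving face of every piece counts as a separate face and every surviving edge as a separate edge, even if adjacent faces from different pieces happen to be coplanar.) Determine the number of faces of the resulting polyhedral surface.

17

A square pyramid: V=5, E=8, F=5.
Attach a 13-gonal pyramid (V=14, E=26, F=14) along a 3-gon: merge 3 vertices and 3 edges, delete both glued faces → V=16, E=31, F=17.
Check: V − E + F = 16 − 31 + 17 = 2.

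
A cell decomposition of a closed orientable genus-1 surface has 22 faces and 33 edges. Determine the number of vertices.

11

For a closed orientable surface of genus 1, χ = 2 − 2·1 = 0.
V = 0 + E − F = 0 + 33 − 22 = 11.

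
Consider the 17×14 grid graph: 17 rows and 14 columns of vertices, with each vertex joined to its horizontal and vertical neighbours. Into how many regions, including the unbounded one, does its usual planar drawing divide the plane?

The grid has V = 17·14 = 238 vertices and E = 17·13 + 14·16 = 445 edges.
F = 2 − V + E = 2 − 238 + 445 = 209.

209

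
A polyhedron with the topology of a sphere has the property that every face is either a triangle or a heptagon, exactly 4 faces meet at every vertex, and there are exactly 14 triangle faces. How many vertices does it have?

Let x be the number of heptagons; then F = 14 + x.
Edge–face incidences: 2E = 3·14 + 7·x = 42 + 7x.
Every vertex has degree 4, so 4V = 2E.
Euler: V − E + F = 2 ⇒ (2E)/4 − E + (14 + x) = 2.
Multiply by 8: 2·(2E) − 4·(2E) + 8·(14 + x) = 16, i.e. 112 + 8x − 2·(42 + 7x) = 16.
Collecting terms: −6x + 28 = 16, so −6x = −12, so x = 2.
Then 2E = 42 + 7·2 = 56, so E = 28, V = 2E/4 = 14, F = 14 + 2 = 16.

14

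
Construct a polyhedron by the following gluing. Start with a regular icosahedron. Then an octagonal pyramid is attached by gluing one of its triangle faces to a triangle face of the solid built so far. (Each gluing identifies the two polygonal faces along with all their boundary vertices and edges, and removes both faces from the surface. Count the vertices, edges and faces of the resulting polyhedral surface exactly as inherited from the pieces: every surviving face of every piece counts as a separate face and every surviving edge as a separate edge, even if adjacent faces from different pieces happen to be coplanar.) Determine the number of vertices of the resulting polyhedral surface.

A regular icosahedron: V=12, E=30, F=20.
Attach an octagonal pyramid (V=9, E=16, F=9) along a 3-gon: merge 3 vertices and 3 edges, delete both glued faces → V=18, E=43, F=27.
Check: V − E + F = 18 − 43 + 27 = 2.

18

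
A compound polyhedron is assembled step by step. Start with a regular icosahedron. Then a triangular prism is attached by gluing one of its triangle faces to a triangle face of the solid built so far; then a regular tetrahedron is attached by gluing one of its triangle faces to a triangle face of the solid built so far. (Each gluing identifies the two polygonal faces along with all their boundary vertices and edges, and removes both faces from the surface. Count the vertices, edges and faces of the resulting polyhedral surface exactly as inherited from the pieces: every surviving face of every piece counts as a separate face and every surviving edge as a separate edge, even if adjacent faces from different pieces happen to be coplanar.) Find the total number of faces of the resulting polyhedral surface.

25

A regular icosahedron: V=12, E=30, F=20.
Attach a triangular prism (V=6, E=9, F=5) along a 3-gon: merge 3 vertices and 3 edges, delete both glued faces → V=15, E=36, F=23.
Attach a regular tetrahedron (V=4, E=6, F=4) along a 3-gon: merge 3 vertices and 3 edges, delete both glued faces → V=16, E=39, F=25.
Check: V − E + F = 16 − 39 + 25 = 2.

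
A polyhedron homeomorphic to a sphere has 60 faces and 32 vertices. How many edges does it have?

90

Here V − E + F = 2.
E = V + F − (2) = 32 + 60 − (2) = 90.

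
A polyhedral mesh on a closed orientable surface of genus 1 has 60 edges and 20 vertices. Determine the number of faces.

40

For a closed orientable surface of genus 1, χ = 2 − 2·1 = 0.
F = 0 − V + E = 0 − 20 + 60 = 40.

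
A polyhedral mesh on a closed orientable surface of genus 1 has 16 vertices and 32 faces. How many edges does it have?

48

For a closed orientable surface of genus 1, χ = 2 − 2·1 = 0.
E = V + F − (0) = 16 + 32 − (0) = 48.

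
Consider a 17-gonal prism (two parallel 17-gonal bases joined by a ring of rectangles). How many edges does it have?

A prism on an n-gon has two n-gon bases and n rectangular sides: V = 2·17 = 34, E = 3·17 = 51, F = 17 + 2 = 19.

51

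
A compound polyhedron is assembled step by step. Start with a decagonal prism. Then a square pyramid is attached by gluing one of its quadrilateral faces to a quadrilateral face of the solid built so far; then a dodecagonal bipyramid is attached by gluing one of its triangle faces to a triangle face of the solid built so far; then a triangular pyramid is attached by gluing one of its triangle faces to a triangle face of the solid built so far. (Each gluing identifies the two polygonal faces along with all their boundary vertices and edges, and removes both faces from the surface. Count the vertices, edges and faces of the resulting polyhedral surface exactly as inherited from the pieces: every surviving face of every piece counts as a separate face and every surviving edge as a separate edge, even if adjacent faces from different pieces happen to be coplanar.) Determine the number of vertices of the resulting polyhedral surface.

A decagonal prism: V=20, E=30, F=12.
Attach a square pyramid (V=5, E=8, F=5) along a 4-gon: merge 4 vertices and 4 edges, delete both glued faces → V=21, E=34, F=15.
Attach a dodecagonal bipyramid (V=14, E=36, F=24) along a 3-gon: merge 3 vertices and 3 edges, delete both glued faces → V=32, E=67, F=37.
Attach a triangular pyramid (V=4, E=6, F=4) along a 3-gon: merge 3 vertices and 3 edges, delete both glued faces → V=33, E=70, F=39.
Check: V − E + F = 33 − 70 + 39 = 2.

33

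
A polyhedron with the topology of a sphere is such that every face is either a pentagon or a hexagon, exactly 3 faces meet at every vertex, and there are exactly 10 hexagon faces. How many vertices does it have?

40

Let x be the number of pentagons; then F = 10 + x.
Edge–face incidences: 2E = 6·10 + 5·x = 60 + 5x.
Every vertex has degree 3, so 3V = 2E.
Euler: V − E + F = 2 ⇒ (2E)/3 − E + (10 + x) = 2.
Multiply by 6: 2·(2E) − 3·(2E) + 6·(10 + x) = 12, i.e. 60 + 6x − (60 + 5x) = 12.
Collecting terms: x = 12.
Then 2E = 60 + 5·12 = 120, so E = 60, V = 2E/3 = 40, F = 10 + 12 = 22.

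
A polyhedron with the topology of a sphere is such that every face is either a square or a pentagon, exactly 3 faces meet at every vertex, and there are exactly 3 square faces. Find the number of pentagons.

6

Let x be the number of pentagons; then F = 3 + x.
Edge–face incidences: 2E = 4·3 + 5·x = 12 + 5x.
Every vertex has degree 3, so 3V = 2E.
Euler: V − E + F = 2 ⇒ (2E)/3 − E + (3 + x) = 2.
Multiply by 6: 2·(2E) − 3·(2E) + 6·(3 + x) = 12, i.e. 18 + 6x − (12 + 5x) = 12.
Collecting terms: x + 6 = 12, so x = 6.
Then 2E = 12 + 5·6 = 42, so E = 21, V = 2E/3 = 14, F = 3 + 6 = 9.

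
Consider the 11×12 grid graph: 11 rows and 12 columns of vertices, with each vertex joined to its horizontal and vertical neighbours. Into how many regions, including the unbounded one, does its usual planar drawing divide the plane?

The grid has V = 11·12 = 132 vertices and E = 11·11 + 12·10 = 241 edges.
F = 2 − V + E = 2 − 132 + 241 = 111.

111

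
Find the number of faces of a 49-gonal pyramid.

A pyramid on an n-gon base has one n-gon and n triangles: V = 49 + 1 = 50, E = 2·49 = 98, F = 49 + 1 = 50.

50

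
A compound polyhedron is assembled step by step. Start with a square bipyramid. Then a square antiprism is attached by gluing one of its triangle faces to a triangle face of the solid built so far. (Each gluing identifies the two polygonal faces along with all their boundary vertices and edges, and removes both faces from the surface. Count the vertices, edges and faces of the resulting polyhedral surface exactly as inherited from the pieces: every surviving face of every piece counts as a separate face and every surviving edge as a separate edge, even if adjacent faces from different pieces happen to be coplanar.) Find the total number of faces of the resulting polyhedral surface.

16

A square bipyramid: V=6, E=12, F=8.
Attach a square antiprism (V=8, E=16, F=10) along a 3-gon: merge 3 vertices and 3 edges, delete both glued faces → V=11, E=25, F=16.
Check: V − E + F = 11 − 25 + 16 = 2.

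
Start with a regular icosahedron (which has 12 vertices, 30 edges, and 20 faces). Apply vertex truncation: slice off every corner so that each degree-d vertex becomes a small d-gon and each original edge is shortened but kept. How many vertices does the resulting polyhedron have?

60

Truncation replaces each original edge-end by a new vertex, so V′ = 2E = 60.
Each original edge survives, and each old vertex of degree d contributes d new edges; summing degrees gives Σd = 2E, so E′ = E + 2E = 3E = 90.
Each original face survives and each original vertex becomes one new face: F′ = F + V = 32.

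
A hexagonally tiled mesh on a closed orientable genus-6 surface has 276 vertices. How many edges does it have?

429

χ = 2 − 2·6 = -10, and every face is a hexagon so 6F = 2E.
V − E + F = -10 with E = 6F/2 gives 276 − (6/2 − 1)·F = -10, so F = 143 and E = 429.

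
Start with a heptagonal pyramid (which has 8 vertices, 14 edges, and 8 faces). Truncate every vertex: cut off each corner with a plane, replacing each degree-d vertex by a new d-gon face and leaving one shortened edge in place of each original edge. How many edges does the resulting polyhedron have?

Truncation replaces each original edge-end by a new vertex, so V′ = 2E = 28.
Each original edge survives, and each old vertex of degree d contributes d new edges; summing degrees gives Σd = 2E, so E′ = E + 2E = 3E = 42.
Each original face survives and each original vertex becomes one new face: F′ = F + V = 16.

42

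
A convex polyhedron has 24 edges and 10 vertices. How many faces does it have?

16

Here V − E + F = 2.
F = 2 − V + E = 2 − 10 + 24 = 16.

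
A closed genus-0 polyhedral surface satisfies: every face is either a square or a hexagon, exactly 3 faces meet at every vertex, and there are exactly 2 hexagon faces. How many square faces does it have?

Let x be the number of squares; then F = 2 + x.
Edge–face incidences: 2E = 6·2 + 4·x = 12 + 4x.
Every vertex has degree 3, so 3V = 2E.
Euler: V − E + F = 2 ⇒ (2E)/3 − E + (2 + x) = 2.
Multiply by 6: 2·(2E) − 3·(2E) + 6·(2 + x) = 12, i.e. 12 + 6x − (12 + 4x) = 12.
Collecting terms: 2x = 12, so x = 6.
Then 2E = 12 + 4·6 = 36, so E = 18, V = 2E/3 = 12, F = 2 + 6 = 8.

6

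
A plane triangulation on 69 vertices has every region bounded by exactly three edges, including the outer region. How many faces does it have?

134

In a plane triangulation 3F = 2E and V − E + F = 2, so F = 2V − 4 = 2·69 − 4 = 134.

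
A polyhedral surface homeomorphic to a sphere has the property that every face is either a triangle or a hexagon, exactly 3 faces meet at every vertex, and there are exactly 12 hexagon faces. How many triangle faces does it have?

4

Let x be the number of triangles; then F = 12 + x.
Edge–face incidences: 2E = 6·12 + 3·x = 72 + 3x.
Every vertex has degree 3, so 3V = 2E.
Euler: V − E + F = 2 ⇒ (2E)/3 − E + (12 + x) = 2.
Multiply by 6: 2·(2E) − 3·(2E) + 6·(12 + x) = 12, i.e. 72 + 6x − (72 + 3x) = 12.
Collecting terms: 3x = 12, so x = 4.
Then 2E = 72 + 3·4 = 84, so E = 42, V = 2E/3 = 28, F = 12 + 4 = 16.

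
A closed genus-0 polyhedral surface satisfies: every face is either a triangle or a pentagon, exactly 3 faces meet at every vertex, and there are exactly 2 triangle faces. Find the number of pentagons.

6

Let x be the number of pentagons; then F = 2 + x.
Edge–face incidences: 2E = 3·2 + 5·x = 6 + 5x.
Every vertex has degree 3, so 3V = 2E.
Euler: V − E + F = 2 ⇒ (2E)/3 − E + (2 + x) = 2.
Multiply by 6: 2·(2E) − 3·(2E) + 6·(2 + x) = 12, i.e. 12 + 6x − (6 + 5x) = 12.
Collecting terms: x + 6 = 12, so x = 6.
Then 2E = 6 + 5·6 = 36, so E = 18, V = 2E/3 = 12, F = 2 + 6 = 8.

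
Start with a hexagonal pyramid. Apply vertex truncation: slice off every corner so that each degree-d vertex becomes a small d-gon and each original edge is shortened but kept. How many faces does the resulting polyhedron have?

The base solid has V = 7, E = 12, F = 7.
Truncation replaces each original edge-end by a new vertex, so V′ = 2E = 24.
Each original edge survives, and each old vertex of degree d contributes d new edges; summing degrees gives Σd = 2E, so E′ = E + 2E = 3E = 36.
Each original face survives and each original vertex becomes one new face: F′ = F + V = 14.

14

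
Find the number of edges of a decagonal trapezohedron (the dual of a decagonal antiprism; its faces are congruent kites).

The n-trapezohedron (dual of the n-antiprism) has V = 2·10 + 2 = 22, E = 4·10 = 40, F = 2·10 = 20.

40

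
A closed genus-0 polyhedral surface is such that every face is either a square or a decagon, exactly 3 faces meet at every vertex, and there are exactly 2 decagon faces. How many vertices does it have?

20

Let x be the number of squares; then F = 2 + x.
Edge–face incidences: 2E = 10·2 + 4·x = 20 + 4x.
Every vertex has degree 3, so 3V = 2E.
Euler: V − E + F = 2 ⇒ (2E)/3 − E + (2 + x) = 2.
Multiply by 6: 2·(2E) − 3·(2E) + 6·(2 + x) = 12, i.e. 12 + 6x − (20 + 4x) = 12.
Collecting terms: 2x − 8 = 12, so 2x = 20, so x = 10.
Then 2E = 20 + 4·10 = 60, so E = 30, V = 2E/3 = 20, F = 2 + 10 = 12.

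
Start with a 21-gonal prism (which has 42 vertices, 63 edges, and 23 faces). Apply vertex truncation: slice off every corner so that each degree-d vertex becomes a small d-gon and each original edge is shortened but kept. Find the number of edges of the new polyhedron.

Truncation replaces each original edge-end by a new vertex, so V′ = 2E = 126.
Each original edge survives, and each old vertex of degree d contributes d new edges; summing degrees gives Σd = 2E, so E′ = E + 2E = 3E = 189.
Each original face survives and each original vertex becomes one new face: F′ = F + V = 65.

189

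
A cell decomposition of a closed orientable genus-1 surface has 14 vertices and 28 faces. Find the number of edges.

For a closed orientable surface of genus 1, χ = 2 − 2·1 = 0.
E = V + F − (0) = 14 + 28 − (0) = 42.

42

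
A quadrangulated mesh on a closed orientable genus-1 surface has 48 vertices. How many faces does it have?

χ = 2 − 2·1 = 0, and every face is a square so 4F = 2E.
V − E + F = 0 with E = 4F/2 gives 48 − (4/2 − 1)·F = 0, so F = 48 and E = 96.

48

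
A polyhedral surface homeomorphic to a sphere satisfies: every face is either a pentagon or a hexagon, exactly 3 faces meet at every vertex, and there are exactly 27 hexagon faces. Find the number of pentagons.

12

Let x be the number of pentagons; then F = 27 + x.
Edge–face incidences: 2E = 6·27 + 5·x = 162 + 5x.
Every vertex has degree 3, so 3V = 2E.
Euler: V − E + F = 2 ⇒ (2E)/3 − E + (27 + x) = 2.
Multiply by 6: 2·(2E) − 3·(2E) + 6·(27 + x) = 12, i.e. 162 + 6x − (162 + 5x) = 12.
Collecting terms: x = 12.
Then 2E = 162 + 5·12 = 222, so E = 111, V = 2E/3 = 74, F = 27 + 12 = 39.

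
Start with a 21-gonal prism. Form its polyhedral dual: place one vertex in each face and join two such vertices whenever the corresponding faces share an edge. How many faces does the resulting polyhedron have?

42

The base solid has V = 42, E = 63, F = 23.
The dual swaps V and F and preserves E: V′ = F = 23, E′ = E = 63, F′ = V = 42.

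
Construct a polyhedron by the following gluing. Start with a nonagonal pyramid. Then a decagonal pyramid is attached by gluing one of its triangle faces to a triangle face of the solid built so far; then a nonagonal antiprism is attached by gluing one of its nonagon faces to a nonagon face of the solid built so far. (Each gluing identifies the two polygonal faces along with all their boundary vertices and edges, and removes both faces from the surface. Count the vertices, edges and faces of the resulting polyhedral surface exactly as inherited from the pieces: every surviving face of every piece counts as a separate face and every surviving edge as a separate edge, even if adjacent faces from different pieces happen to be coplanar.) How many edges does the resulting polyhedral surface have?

62

A nonagonal pyramid: V=10, E=18, F=10.
Attach a decagonal pyramid (V=11, E=20, F=11) along a 3-gon: merge 3 vertices and 3 edges, delete both glued faces → V=18, E=35, F=19.
Attach a nonagonal antiprism (V=18, E=36, F=20) along a 9-gon: merge 9 vertices and 9 edges, delete both glued faces → V=27, E=62, F=37.
Check: V − E + F = 27 − 62 + 37 = 2.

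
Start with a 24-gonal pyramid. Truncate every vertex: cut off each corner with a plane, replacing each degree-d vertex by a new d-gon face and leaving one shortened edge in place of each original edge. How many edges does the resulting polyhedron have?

The base solid has V = 25, E = 48, F = 25.
Truncation replaces each original edge-end by a new vertex, so V′ = 2E = 96.
Each original edge survives, and each old vertex of degree d contributes d new edges; summing degrees gives Σd = 2E, so E′ = E + 2E = 3E = 144.
Each original face survives and each original vertex becomes one new face: F′ = F + V = 50.

144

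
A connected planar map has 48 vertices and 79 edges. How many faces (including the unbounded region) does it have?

Euler's formula for a connected plane graph: V − E + F = 2, so F = 2 − 48 + 79 = 33.

33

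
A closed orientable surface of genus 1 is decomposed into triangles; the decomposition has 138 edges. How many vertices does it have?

χ = 2 − 2·1 = 0, and every face is a triangle so 3F = 2E.
F = 2E/3 = 92. Then V = 0 + E − F = 0 + 138 − 92 = 46.

46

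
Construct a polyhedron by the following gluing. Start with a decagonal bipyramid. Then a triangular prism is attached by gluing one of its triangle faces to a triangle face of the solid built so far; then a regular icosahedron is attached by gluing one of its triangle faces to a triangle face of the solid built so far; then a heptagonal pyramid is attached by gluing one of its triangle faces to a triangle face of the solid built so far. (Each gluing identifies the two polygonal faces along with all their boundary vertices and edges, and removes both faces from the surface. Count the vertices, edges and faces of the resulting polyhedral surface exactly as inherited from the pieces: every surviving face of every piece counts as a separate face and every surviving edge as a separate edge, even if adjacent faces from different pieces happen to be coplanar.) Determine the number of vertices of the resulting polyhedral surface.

29

A decagonal bipyramid: V=12, E=30, F=20.
Attach a triangular prism (V=6, E=9, F=5) along a 3-gon: merge 3 vertices and 3 edges, delete both glued faces → V=15, E=36, F=23.
Attach a regular icosahedron (V=12, E=30, F=20) along a 3-gon: merge 3 vertices and 3 edges, delete both glued faces → V=24, E=63, F=41.
Attach a heptagonal pyramid (V=8, E=14, F=8) along a 3-gon: merge 3 vertices and 3 edges, delete both glued faces → V=29, E=74, F=47.
Check: V − E + F = 29 − 74 + 47 = 2.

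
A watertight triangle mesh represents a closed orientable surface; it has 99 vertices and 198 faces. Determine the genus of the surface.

Every face is a triangle, so 2E = 3·198 = 594, giving E = 297.
χ = V − E + F = 99 − 297 + 198 = 0.
For a closed orientable surface χ = 2 − 2g, so g = (2 − (0))/2 = 1.

1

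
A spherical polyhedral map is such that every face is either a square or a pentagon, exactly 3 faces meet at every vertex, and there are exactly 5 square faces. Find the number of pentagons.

Let x be the number of pentagons; then F = 5 + x.
Edge–face incidences: 2E = 4·5 + 5·x = 20 + 5x.
Every vertex has degree 3, so 3V = 2E.
Euler: V − E + F = 2 ⇒ (2E)/3 − E + (5 + x) = 2.
Multiply by 6: 2·(2E) − 3·(2E) + 6·(5 + x) = 12, i.e. 30 + 6x − (20 + 5x) = 12.
Collecting terms: x + 10 = 12, so x = 2.
Then 2E = 20 + 5·2 = 30, so E = 15, V = 2E/3 = 10, F = 5 + 2 = 7.

2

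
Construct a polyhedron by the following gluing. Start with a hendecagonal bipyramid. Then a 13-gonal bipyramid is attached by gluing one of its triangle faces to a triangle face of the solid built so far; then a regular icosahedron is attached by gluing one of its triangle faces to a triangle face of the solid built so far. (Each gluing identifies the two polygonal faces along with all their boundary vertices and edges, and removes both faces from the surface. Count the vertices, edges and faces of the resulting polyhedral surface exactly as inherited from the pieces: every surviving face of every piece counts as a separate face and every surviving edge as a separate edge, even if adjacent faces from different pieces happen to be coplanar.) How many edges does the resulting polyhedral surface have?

96

A hendecagonal bipyramid: V=13, E=33, F=22.
Attach a 13-gonal bipyramid (V=15, E=39, F=26) along a 3-gon: merge 3 vertices and 3 edges, delete both glued faces → V=25, E=69, F=46.
Attach a regular icosahedron (V=12, E=30, F=20) along a 3-gon: merge 3 vertices and 3 edges, delete both glued faces → V=34, E=96, F=64.
Check: V − E + F = 34 − 96 + 64 = 2.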